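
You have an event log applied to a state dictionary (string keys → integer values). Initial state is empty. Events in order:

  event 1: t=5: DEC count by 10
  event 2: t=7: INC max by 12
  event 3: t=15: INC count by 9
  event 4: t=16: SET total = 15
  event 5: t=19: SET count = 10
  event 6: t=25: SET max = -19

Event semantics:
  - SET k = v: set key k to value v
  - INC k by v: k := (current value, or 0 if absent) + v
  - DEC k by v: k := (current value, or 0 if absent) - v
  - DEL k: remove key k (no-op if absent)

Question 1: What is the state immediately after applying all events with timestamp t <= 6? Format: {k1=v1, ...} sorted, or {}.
Apply events with t <= 6 (1 events):
  after event 1 (t=5: DEC count by 10): {count=-10}

Answer: {count=-10}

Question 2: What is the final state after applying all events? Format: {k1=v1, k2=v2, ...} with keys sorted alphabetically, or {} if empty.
  after event 1 (t=5: DEC count by 10): {count=-10}
  after event 2 (t=7: INC max by 12): {count=-10, max=12}
  after event 3 (t=15: INC count by 9): {count=-1, max=12}
  after event 4 (t=16: SET total = 15): {count=-1, max=12, total=15}
  after event 5 (t=19: SET count = 10): {count=10, max=12, total=15}
  after event 6 (t=25: SET max = -19): {count=10, max=-19, total=15}

Answer: {count=10, max=-19, total=15}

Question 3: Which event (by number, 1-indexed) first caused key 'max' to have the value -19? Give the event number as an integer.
Answer: 6

Derivation:
Looking for first event where max becomes -19:
  event 2: max = 12
  event 3: max = 12
  event 4: max = 12
  event 5: max = 12
  event 6: max 12 -> -19  <-- first match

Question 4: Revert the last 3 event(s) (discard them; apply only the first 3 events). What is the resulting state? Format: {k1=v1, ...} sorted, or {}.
Keep first 3 events (discard last 3):
  after event 1 (t=5: DEC count by 10): {count=-10}
  after event 2 (t=7: INC max by 12): {count=-10, max=12}
  after event 3 (t=15: INC count by 9): {count=-1, max=12}

Answer: {count=-1, max=12}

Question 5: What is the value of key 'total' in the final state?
Track key 'total' through all 6 events:
  event 1 (t=5: DEC count by 10): total unchanged
  event 2 (t=7: INC max by 12): total unchanged
  event 3 (t=15: INC count by 9): total unchanged
  event 4 (t=16: SET total = 15): total (absent) -> 15
  event 5 (t=19: SET count = 10): total unchanged
  event 6 (t=25: SET max = -19): total unchanged
Final: total = 15

Answer: 15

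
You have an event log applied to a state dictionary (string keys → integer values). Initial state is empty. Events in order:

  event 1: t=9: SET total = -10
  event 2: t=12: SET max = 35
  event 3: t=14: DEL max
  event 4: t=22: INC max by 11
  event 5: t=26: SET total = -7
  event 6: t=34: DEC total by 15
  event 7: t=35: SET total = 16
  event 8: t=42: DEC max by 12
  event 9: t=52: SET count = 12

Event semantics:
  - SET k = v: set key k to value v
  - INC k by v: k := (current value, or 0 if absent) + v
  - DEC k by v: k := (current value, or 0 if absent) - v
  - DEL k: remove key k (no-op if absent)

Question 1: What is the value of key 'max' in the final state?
Track key 'max' through all 9 events:
  event 1 (t=9: SET total = -10): max unchanged
  event 2 (t=12: SET max = 35): max (absent) -> 35
  event 3 (t=14: DEL max): max 35 -> (absent)
  event 4 (t=22: INC max by 11): max (absent) -> 11
  event 5 (t=26: SET total = -7): max unchanged
  event 6 (t=34: DEC total by 15): max unchanged
  event 7 (t=35: SET total = 16): max unchanged
  event 8 (t=42: DEC max by 12): max 11 -> -1
  event 9 (t=52: SET count = 12): max unchanged
Final: max = -1

Answer: -1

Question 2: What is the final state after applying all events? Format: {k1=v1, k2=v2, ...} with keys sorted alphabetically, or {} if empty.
  after event 1 (t=9: SET total = -10): {total=-10}
  after event 2 (t=12: SET max = 35): {max=35, total=-10}
  after event 3 (t=14: DEL max): {total=-10}
  after event 4 (t=22: INC max by 11): {max=11, total=-10}
  after event 5 (t=26: SET total = -7): {max=11, total=-7}
  after event 6 (t=34: DEC total by 15): {max=11, total=-22}
  after event 7 (t=35: SET total = 16): {max=11, total=16}
  after event 8 (t=42: DEC max by 12): {max=-1, total=16}
  after event 9 (t=52: SET count = 12): {count=12, max=-1, total=16}

Answer: {count=12, max=-1, total=16}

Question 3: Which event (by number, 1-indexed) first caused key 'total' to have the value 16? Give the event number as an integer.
Answer: 7

Derivation:
Looking for first event where total becomes 16:
  event 1: total = -10
  event 2: total = -10
  event 3: total = -10
  event 4: total = -10
  event 5: total = -7
  event 6: total = -22
  event 7: total -22 -> 16  <-- first match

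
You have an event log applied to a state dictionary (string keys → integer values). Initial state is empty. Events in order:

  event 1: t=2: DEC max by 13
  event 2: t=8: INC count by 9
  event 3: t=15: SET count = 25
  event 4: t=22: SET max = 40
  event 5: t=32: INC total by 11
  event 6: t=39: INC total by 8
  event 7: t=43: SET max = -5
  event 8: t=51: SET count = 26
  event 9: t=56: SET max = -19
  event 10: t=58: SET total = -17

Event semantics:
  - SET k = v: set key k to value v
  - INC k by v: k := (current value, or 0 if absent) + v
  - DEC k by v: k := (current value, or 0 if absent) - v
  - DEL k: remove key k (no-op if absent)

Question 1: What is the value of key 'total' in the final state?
Track key 'total' through all 10 events:
  event 1 (t=2: DEC max by 13): total unchanged
  event 2 (t=8: INC count by 9): total unchanged
  event 3 (t=15: SET count = 25): total unchanged
  event 4 (t=22: SET max = 40): total unchanged
  event 5 (t=32: INC total by 11): total (absent) -> 11
  event 6 (t=39: INC total by 8): total 11 -> 19
  event 7 (t=43: SET max = -5): total unchanged
  event 8 (t=51: SET count = 26): total unchanged
  event 9 (t=56: SET max = -19): total unchanged
  event 10 (t=58: SET total = -17): total 19 -> -17
Final: total = -17

Answer: -17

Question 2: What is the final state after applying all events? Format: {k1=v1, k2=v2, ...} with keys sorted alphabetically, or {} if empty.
  after event 1 (t=2: DEC max by 13): {max=-13}
  after event 2 (t=8: INC count by 9): {count=9, max=-13}
  after event 3 (t=15: SET count = 25): {count=25, max=-13}
  after event 4 (t=22: SET max = 40): {count=25, max=40}
  after event 5 (t=32: INC total by 11): {count=25, max=40, total=11}
  after event 6 (t=39: INC total by 8): {count=25, max=40, total=19}
  after event 7 (t=43: SET max = -5): {count=25, max=-5, total=19}
  after event 8 (t=51: SET count = 26): {count=26, max=-5, total=19}
  after event 9 (t=56: SET max = -19): {count=26, max=-19, total=19}
  after event 10 (t=58: SET total = -17): {count=26, max=-19, total=-17}

Answer: {count=26, max=-19, total=-17}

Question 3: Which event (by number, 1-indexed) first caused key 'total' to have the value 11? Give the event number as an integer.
Answer: 5

Derivation:
Looking for first event where total becomes 11:
  event 5: total (absent) -> 11  <-- first match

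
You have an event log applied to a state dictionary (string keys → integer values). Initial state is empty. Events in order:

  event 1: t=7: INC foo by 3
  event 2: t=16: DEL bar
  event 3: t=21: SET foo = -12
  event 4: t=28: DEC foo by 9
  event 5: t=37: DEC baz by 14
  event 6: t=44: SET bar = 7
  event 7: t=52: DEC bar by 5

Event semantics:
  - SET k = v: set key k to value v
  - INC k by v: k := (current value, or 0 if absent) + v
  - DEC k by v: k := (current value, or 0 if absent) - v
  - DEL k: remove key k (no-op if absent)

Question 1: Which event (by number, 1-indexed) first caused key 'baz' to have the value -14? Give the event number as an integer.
Looking for first event where baz becomes -14:
  event 5: baz (absent) -> -14  <-- first match

Answer: 5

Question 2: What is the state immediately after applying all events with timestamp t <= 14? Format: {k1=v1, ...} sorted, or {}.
Answer: {foo=3}

Derivation:
Apply events with t <= 14 (1 events):
  after event 1 (t=7: INC foo by 3): {foo=3}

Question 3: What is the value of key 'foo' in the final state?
Answer: -21

Derivation:
Track key 'foo' through all 7 events:
  event 1 (t=7: INC foo by 3): foo (absent) -> 3
  event 2 (t=16: DEL bar): foo unchanged
  event 3 (t=21: SET foo = -12): foo 3 -> -12
  event 4 (t=28: DEC foo by 9): foo -12 -> -21
  event 5 (t=37: DEC baz by 14): foo unchanged
  event 6 (t=44: SET bar = 7): foo unchanged
  event 7 (t=52: DEC bar by 5): foo unchanged
Final: foo = -21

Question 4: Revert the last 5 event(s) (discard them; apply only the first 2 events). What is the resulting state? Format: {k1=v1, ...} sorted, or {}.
Keep first 2 events (discard last 5):
  after event 1 (t=7: INC foo by 3): {foo=3}
  after event 2 (t=16: DEL bar): {foo=3}

Answer: {foo=3}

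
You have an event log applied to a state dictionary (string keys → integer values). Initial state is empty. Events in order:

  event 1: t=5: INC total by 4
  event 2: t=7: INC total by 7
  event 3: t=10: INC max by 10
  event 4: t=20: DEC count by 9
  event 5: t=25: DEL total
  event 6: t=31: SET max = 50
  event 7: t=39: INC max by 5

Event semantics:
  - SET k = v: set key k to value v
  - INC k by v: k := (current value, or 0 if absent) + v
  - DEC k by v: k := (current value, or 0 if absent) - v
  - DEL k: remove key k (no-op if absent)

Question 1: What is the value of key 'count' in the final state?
Answer: -9

Derivation:
Track key 'count' through all 7 events:
  event 1 (t=5: INC total by 4): count unchanged
  event 2 (t=7: INC total by 7): count unchanged
  event 3 (t=10: INC max by 10): count unchanged
  event 4 (t=20: DEC count by 9): count (absent) -> -9
  event 5 (t=25: DEL total): count unchanged
  event 6 (t=31: SET max = 50): count unchanged
  event 7 (t=39: INC max by 5): count unchanged
Final: count = -9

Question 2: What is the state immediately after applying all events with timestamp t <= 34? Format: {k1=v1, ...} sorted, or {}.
Apply events with t <= 34 (6 events):
  after event 1 (t=5: INC total by 4): {total=4}
  after event 2 (t=7: INC total by 7): {total=11}
  after event 3 (t=10: INC max by 10): {max=10, total=11}
  after event 4 (t=20: DEC count by 9): {count=-9, max=10, total=11}
  after event 5 (t=25: DEL total): {count=-9, max=10}
  after event 6 (t=31: SET max = 50): {count=-9, max=50}

Answer: {count=-9, max=50}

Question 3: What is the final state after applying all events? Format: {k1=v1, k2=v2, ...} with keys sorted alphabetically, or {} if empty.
Answer: {count=-9, max=55}

Derivation:
  after event 1 (t=5: INC total by 4): {total=4}
  after event 2 (t=7: INC total by 7): {total=11}
  after event 3 (t=10: INC max by 10): {max=10, total=11}
  after event 4 (t=20: DEC count by 9): {count=-9, max=10, total=11}
  after event 5 (t=25: DEL total): {count=-9, max=10}
  after event 6 (t=31: SET max = 50): {count=-9, max=50}
  after event 7 (t=39: INC max by 5): {count=-9, max=55}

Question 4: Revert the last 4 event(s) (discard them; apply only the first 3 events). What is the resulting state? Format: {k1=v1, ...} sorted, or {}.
Keep first 3 events (discard last 4):
  after event 1 (t=5: INC total by 4): {total=4}
  after event 2 (t=7: INC total by 7): {total=11}
  after event 3 (t=10: INC max by 10): {max=10, total=11}

Answer: {max=10, total=11}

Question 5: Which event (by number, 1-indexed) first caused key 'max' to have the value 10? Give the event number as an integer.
Looking for first event where max becomes 10:
  event 3: max (absent) -> 10  <-- first match

Answer: 3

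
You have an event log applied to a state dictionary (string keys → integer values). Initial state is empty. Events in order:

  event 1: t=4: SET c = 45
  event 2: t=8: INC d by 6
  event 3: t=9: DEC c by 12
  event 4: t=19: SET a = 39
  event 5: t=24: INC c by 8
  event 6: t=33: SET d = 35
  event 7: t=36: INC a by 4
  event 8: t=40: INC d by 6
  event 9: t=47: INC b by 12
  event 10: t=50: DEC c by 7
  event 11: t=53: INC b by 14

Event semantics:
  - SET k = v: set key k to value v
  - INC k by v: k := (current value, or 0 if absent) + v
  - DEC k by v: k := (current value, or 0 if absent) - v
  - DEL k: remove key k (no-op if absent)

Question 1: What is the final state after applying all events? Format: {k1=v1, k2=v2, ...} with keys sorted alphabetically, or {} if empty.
  after event 1 (t=4: SET c = 45): {c=45}
  after event 2 (t=8: INC d by 6): {c=45, d=6}
  after event 3 (t=9: DEC c by 12): {c=33, d=6}
  after event 4 (t=19: SET a = 39): {a=39, c=33, d=6}
  after event 5 (t=24: INC c by 8): {a=39, c=41, d=6}
  after event 6 (t=33: SET d = 35): {a=39, c=41, d=35}
  after event 7 (t=36: INC a by 4): {a=43, c=41, d=35}
  after event 8 (t=40: INC d by 6): {a=43, c=41, d=41}
  after event 9 (t=47: INC b by 12): {a=43, b=12, c=41, d=41}
  after event 10 (t=50: DEC c by 7): {a=43, b=12, c=34, d=41}
  after event 11 (t=53: INC b by 14): {a=43, b=26, c=34, d=41}

Answer: {a=43, b=26, c=34, d=41}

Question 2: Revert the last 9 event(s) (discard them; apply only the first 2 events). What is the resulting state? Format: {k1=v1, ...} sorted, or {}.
Keep first 2 events (discard last 9):
  after event 1 (t=4: SET c = 45): {c=45}
  after event 2 (t=8: INC d by 6): {c=45, d=6}

Answer: {c=45, d=6}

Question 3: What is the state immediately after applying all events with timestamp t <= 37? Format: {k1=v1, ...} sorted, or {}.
Apply events with t <= 37 (7 events):
  after event 1 (t=4: SET c = 45): {c=45}
  after event 2 (t=8: INC d by 6): {c=45, d=6}
  after event 3 (t=9: DEC c by 12): {c=33, d=6}
  after event 4 (t=19: SET a = 39): {a=39, c=33, d=6}
  after event 5 (t=24: INC c by 8): {a=39, c=41, d=6}
  after event 6 (t=33: SET d = 35): {a=39, c=41, d=35}
  after event 7 (t=36: INC a by 4): {a=43, c=41, d=35}

Answer: {a=43, c=41, d=35}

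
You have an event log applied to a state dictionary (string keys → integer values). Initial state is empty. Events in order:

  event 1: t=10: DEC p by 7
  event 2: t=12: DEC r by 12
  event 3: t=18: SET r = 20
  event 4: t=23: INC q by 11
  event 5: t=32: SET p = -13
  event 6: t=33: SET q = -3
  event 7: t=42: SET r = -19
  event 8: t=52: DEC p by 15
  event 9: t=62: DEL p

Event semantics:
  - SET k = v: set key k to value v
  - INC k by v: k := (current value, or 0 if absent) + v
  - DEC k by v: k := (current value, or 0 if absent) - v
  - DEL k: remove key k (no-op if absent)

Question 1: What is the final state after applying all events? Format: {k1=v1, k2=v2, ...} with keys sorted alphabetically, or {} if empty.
  after event 1 (t=10: DEC p by 7): {p=-7}
  after event 2 (t=12: DEC r by 12): {p=-7, r=-12}
  after event 3 (t=18: SET r = 20): {p=-7, r=20}
  after event 4 (t=23: INC q by 11): {p=-7, q=11, r=20}
  after event 5 (t=32: SET p = -13): {p=-13, q=11, r=20}
  after event 6 (t=33: SET q = -3): {p=-13, q=-3, r=20}
  after event 7 (t=42: SET r = -19): {p=-13, q=-3, r=-19}
  after event 8 (t=52: DEC p by 15): {p=-28, q=-3, r=-19}
  after event 9 (t=62: DEL p): {q=-3, r=-19}

Answer: {q=-3, r=-19}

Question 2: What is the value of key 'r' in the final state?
Answer: -19

Derivation:
Track key 'r' through all 9 events:
  event 1 (t=10: DEC p by 7): r unchanged
  event 2 (t=12: DEC r by 12): r (absent) -> -12
  event 3 (t=18: SET r = 20): r -12 -> 20
  event 4 (t=23: INC q by 11): r unchanged
  event 5 (t=32: SET p = -13): r unchanged
  event 6 (t=33: SET q = -3): r unchanged
  event 7 (t=42: SET r = -19): r 20 -> -19
  event 8 (t=52: DEC p by 15): r unchanged
  event 9 (t=62: DEL p): r unchanged
Final: r = -19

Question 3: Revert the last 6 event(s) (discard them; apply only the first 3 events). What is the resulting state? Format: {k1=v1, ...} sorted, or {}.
Keep first 3 events (discard last 6):
  after event 1 (t=10: DEC p by 7): {p=-7}
  after event 2 (t=12: DEC r by 12): {p=-7, r=-12}
  after event 3 (t=18: SET r = 20): {p=-7, r=20}

Answer: {p=-7, r=20}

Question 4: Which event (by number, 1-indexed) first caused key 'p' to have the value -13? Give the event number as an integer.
Looking for first event where p becomes -13:
  event 1: p = -7
  event 2: p = -7
  event 3: p = -7
  event 4: p = -7
  event 5: p -7 -> -13  <-- first match

Answer: 5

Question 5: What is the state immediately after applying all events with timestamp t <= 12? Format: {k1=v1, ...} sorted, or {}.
Apply events with t <= 12 (2 events):
  after event 1 (t=10: DEC p by 7): {p=-7}
  after event 2 (t=12: DEC r by 12): {p=-7, r=-12}

Answer: {p=-7, r=-12}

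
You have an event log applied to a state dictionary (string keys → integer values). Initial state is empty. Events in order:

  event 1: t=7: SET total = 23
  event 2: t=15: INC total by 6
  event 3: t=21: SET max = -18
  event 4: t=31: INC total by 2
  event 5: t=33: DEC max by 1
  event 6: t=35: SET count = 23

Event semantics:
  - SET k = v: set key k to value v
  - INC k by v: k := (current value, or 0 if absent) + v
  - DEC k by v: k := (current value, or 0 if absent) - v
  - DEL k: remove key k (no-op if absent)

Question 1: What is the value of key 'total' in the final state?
Track key 'total' through all 6 events:
  event 1 (t=7: SET total = 23): total (absent) -> 23
  event 2 (t=15: INC total by 6): total 23 -> 29
  event 3 (t=21: SET max = -18): total unchanged
  event 4 (t=31: INC total by 2): total 29 -> 31
  event 5 (t=33: DEC max by 1): total unchanged
  event 6 (t=35: SET count = 23): total unchanged
Final: total = 31

Answer: 31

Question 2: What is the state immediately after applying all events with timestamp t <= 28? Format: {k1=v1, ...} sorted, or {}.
Apply events with t <= 28 (3 events):
  after event 1 (t=7: SET total = 23): {total=23}
  after event 2 (t=15: INC total by 6): {total=29}
  after event 3 (t=21: SET max = -18): {max=-18, total=29}

Answer: {max=-18, total=29}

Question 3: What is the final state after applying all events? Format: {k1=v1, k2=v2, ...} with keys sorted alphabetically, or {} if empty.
Answer: {count=23, max=-19, total=31}

Derivation:
  after event 1 (t=7: SET total = 23): {total=23}
  after event 2 (t=15: INC total by 6): {total=29}
  after event 3 (t=21: SET max = -18): {max=-18, total=29}
  after event 4 (t=31: INC total by 2): {max=-18, total=31}
  after event 5 (t=33: DEC max by 1): {max=-19, total=31}
  after event 6 (t=35: SET count = 23): {count=23, max=-19, total=31}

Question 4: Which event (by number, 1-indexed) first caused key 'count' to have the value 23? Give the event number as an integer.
Looking for first event where count becomes 23:
  event 6: count (absent) -> 23  <-- first match

Answer: 6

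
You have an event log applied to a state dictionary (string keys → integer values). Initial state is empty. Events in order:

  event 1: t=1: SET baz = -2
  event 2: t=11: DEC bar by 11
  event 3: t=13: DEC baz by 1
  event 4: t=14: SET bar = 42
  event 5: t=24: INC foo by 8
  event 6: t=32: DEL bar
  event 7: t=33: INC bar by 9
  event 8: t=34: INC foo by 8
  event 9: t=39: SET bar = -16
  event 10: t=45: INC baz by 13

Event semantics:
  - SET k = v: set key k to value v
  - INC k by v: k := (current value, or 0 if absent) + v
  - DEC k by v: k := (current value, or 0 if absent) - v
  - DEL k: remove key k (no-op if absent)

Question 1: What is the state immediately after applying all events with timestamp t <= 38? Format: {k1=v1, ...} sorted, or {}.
Apply events with t <= 38 (8 events):
  after event 1 (t=1: SET baz = -2): {baz=-2}
  after event 2 (t=11: DEC bar by 11): {bar=-11, baz=-2}
  after event 3 (t=13: DEC baz by 1): {bar=-11, baz=-3}
  after event 4 (t=14: SET bar = 42): {bar=42, baz=-3}
  after event 5 (t=24: INC foo by 8): {bar=42, baz=-3, foo=8}
  after event 6 (t=32: DEL bar): {baz=-3, foo=8}
  after event 7 (t=33: INC bar by 9): {bar=9, baz=-3, foo=8}
  after event 8 (t=34: INC foo by 8): {bar=9, baz=-3, foo=16}

Answer: {bar=9, baz=-3, foo=16}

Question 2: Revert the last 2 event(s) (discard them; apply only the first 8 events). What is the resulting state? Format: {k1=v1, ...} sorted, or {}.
Answer: {bar=9, baz=-3, foo=16}

Derivation:
Keep first 8 events (discard last 2):
  after event 1 (t=1: SET baz = -2): {baz=-2}
  after event 2 (t=11: DEC bar by 11): {bar=-11, baz=-2}
  after event 3 (t=13: DEC baz by 1): {bar=-11, baz=-3}
  after event 4 (t=14: SET bar = 42): {bar=42, baz=-3}
  after event 5 (t=24: INC foo by 8): {bar=42, baz=-3, foo=8}
  after event 6 (t=32: DEL bar): {baz=-3, foo=8}
  after event 7 (t=33: INC bar by 9): {bar=9, baz=-3, foo=8}
  after event 8 (t=34: INC foo by 8): {bar=9, baz=-3, foo=16}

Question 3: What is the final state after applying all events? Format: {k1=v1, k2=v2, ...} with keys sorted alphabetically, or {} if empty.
Answer: {bar=-16, baz=10, foo=16}

Derivation:
  after event 1 (t=1: SET baz = -2): {baz=-2}
  after event 2 (t=11: DEC bar by 11): {bar=-11, baz=-2}
  after event 3 (t=13: DEC baz by 1): {bar=-11, baz=-3}
  after event 4 (t=14: SET bar = 42): {bar=42, baz=-3}
  after event 5 (t=24: INC foo by 8): {bar=42, baz=-3, foo=8}
  after event 6 (t=32: DEL bar): {baz=-3, foo=8}
  after event 7 (t=33: INC bar by 9): {bar=9, baz=-3, foo=8}
  after event 8 (t=34: INC foo by 8): {bar=9, baz=-3, foo=16}
  after event 9 (t=39: SET bar = -16): {bar=-16, baz=-3, foo=16}
  after event 10 (t=45: INC baz by 13): {bar=-16, baz=10, foo=16}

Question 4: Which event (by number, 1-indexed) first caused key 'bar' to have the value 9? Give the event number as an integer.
Answer: 7

Derivation:
Looking for first event where bar becomes 9:
  event 2: bar = -11
  event 3: bar = -11
  event 4: bar = 42
  event 5: bar = 42
  event 6: bar = (absent)
  event 7: bar (absent) -> 9  <-- first match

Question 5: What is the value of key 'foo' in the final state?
Answer: 16

Derivation:
Track key 'foo' through all 10 events:
  event 1 (t=1: SET baz = -2): foo unchanged
  event 2 (t=11: DEC bar by 11): foo unchanged
  event 3 (t=13: DEC baz by 1): foo unchanged
  event 4 (t=14: SET bar = 42): foo unchanged
  event 5 (t=24: INC foo by 8): foo (absent) -> 8
  event 6 (t=32: DEL bar): foo unchanged
  event 7 (t=33: INC bar by 9): foo unchanged
  event 8 (t=34: INC foo by 8): foo 8 -> 16
  event 9 (t=39: SET bar = -16): foo unchanged
  event 10 (t=45: INC baz by 13): foo unchanged
Final: foo = 16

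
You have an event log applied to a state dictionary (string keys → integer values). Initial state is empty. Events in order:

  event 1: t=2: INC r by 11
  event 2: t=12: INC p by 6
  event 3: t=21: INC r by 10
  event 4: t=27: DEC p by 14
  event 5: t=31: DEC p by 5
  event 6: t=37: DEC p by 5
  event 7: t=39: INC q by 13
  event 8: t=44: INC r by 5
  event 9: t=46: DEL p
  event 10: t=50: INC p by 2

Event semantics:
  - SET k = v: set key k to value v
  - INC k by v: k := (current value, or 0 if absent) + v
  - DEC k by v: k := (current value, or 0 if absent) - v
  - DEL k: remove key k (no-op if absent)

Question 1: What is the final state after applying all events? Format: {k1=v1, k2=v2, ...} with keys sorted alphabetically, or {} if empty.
  after event 1 (t=2: INC r by 11): {r=11}
  after event 2 (t=12: INC p by 6): {p=6, r=11}
  after event 3 (t=21: INC r by 10): {p=6, r=21}
  after event 4 (t=27: DEC p by 14): {p=-8, r=21}
  after event 5 (t=31: DEC p by 5): {p=-13, r=21}
  after event 6 (t=37: DEC p by 5): {p=-18, r=21}
  after event 7 (t=39: INC q by 13): {p=-18, q=13, r=21}
  after event 8 (t=44: INC r by 5): {p=-18, q=13, r=26}
  after event 9 (t=46: DEL p): {q=13, r=26}
  after event 10 (t=50: INC p by 2): {p=2, q=13, r=26}

Answer: {p=2, q=13, r=26}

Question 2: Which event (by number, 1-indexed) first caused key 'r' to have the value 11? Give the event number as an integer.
Looking for first event where r becomes 11:
  event 1: r (absent) -> 11  <-- first match

Answer: 1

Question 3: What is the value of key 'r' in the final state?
Track key 'r' through all 10 events:
  event 1 (t=2: INC r by 11): r (absent) -> 11
  event 2 (t=12: INC p by 6): r unchanged
  event 3 (t=21: INC r by 10): r 11 -> 21
  event 4 (t=27: DEC p by 14): r unchanged
  event 5 (t=31: DEC p by 5): r unchanged
  event 6 (t=37: DEC p by 5): r unchanged
  event 7 (t=39: INC q by 13): r unchanged
  event 8 (t=44: INC r by 5): r 21 -> 26
  event 9 (t=46: DEL p): r unchanged
  event 10 (t=50: INC p by 2): r unchanged
Final: r = 26

Answer: 26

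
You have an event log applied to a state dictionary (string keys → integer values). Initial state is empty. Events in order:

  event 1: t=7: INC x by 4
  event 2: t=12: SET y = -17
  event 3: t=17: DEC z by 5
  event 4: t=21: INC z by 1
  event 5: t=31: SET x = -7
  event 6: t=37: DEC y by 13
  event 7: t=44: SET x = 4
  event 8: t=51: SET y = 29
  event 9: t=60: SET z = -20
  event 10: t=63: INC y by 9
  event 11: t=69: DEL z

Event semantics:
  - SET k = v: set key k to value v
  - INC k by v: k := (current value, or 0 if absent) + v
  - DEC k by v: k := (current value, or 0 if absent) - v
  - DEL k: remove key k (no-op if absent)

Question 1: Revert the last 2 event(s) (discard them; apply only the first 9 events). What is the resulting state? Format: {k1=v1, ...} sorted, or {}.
Keep first 9 events (discard last 2):
  after event 1 (t=7: INC x by 4): {x=4}
  after event 2 (t=12: SET y = -17): {x=4, y=-17}
  after event 3 (t=17: DEC z by 5): {x=4, y=-17, z=-5}
  after event 4 (t=21: INC z by 1): {x=4, y=-17, z=-4}
  after event 5 (t=31: SET x = -7): {x=-7, y=-17, z=-4}
  after event 6 (t=37: DEC y by 13): {x=-7, y=-30, z=-4}
  after event 7 (t=44: SET x = 4): {x=4, y=-30, z=-4}
  after event 8 (t=51: SET y = 29): {x=4, y=29, z=-4}
  after event 9 (t=60: SET z = -20): {x=4, y=29, z=-20}

Answer: {x=4, y=29, z=-20}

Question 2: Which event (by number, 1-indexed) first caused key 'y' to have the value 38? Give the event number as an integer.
Looking for first event where y becomes 38:
  event 2: y = -17
  event 3: y = -17
  event 4: y = -17
  event 5: y = -17
  event 6: y = -30
  event 7: y = -30
  event 8: y = 29
  event 9: y = 29
  event 10: y 29 -> 38  <-- first match

Answer: 10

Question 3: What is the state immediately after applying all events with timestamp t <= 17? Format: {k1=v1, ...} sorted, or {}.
Apply events with t <= 17 (3 events):
  after event 1 (t=7: INC x by 4): {x=4}
  after event 2 (t=12: SET y = -17): {x=4, y=-17}
  after event 3 (t=17: DEC z by 5): {x=4, y=-17, z=-5}

Answer: {x=4, y=-17, z=-5}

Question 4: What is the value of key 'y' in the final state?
Track key 'y' through all 11 events:
  event 1 (t=7: INC x by 4): y unchanged
  event 2 (t=12: SET y = -17): y (absent) -> -17
  event 3 (t=17: DEC z by 5): y unchanged
  event 4 (t=21: INC z by 1): y unchanged
  event 5 (t=31: SET x = -7): y unchanged
  event 6 (t=37: DEC y by 13): y -17 -> -30
  event 7 (t=44: SET x = 4): y unchanged
  event 8 (t=51: SET y = 29): y -30 -> 29
  event 9 (t=60: SET z = -20): y unchanged
  event 10 (t=63: INC y by 9): y 29 -> 38
  event 11 (t=69: DEL z): y unchanged
Final: y = 38

Answer: 38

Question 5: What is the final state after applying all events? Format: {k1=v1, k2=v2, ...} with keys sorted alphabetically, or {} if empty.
  after event 1 (t=7: INC x by 4): {x=4}
  after event 2 (t=12: SET y = -17): {x=4, y=-17}
  after event 3 (t=17: DEC z by 5): {x=4, y=-17, z=-5}
  after event 4 (t=21: INC z by 1): {x=4, y=-17, z=-4}
  after event 5 (t=31: SET x = -7): {x=-7, y=-17, z=-4}
  after event 6 (t=37: DEC y by 13): {x=-7, y=-30, z=-4}
  after event 7 (t=44: SET x = 4): {x=4, y=-30, z=-4}
  after event 8 (t=51: SET y = 29): {x=4, y=29, z=-4}
  after event 9 (t=60: SET z = -20): {x=4, y=29, z=-20}
  after event 10 (t=63: INC y by 9): {x=4, y=38, z=-20}
  after event 11 (t=69: DEL z): {x=4, y=38}

Answer: {x=4, y=38}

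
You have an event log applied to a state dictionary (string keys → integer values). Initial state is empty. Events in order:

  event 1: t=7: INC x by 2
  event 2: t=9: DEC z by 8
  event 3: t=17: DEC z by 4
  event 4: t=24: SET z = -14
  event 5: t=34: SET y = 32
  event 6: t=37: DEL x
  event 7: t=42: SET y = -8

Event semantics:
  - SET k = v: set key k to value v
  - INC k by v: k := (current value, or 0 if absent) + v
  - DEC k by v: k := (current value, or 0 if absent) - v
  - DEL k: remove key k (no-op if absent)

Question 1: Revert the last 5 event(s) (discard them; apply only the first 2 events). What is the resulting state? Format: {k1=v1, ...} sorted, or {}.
Answer: {x=2, z=-8}

Derivation:
Keep first 2 events (discard last 5):
  after event 1 (t=7: INC x by 2): {x=2}
  after event 2 (t=9: DEC z by 8): {x=2, z=-8}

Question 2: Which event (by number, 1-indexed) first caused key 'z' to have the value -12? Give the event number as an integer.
Answer: 3

Derivation:
Looking for first event where z becomes -12:
  event 2: z = -8
  event 3: z -8 -> -12  <-- first match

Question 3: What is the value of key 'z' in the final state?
Track key 'z' through all 7 events:
  event 1 (t=7: INC x by 2): z unchanged
  event 2 (t=9: DEC z by 8): z (absent) -> -8
  event 3 (t=17: DEC z by 4): z -8 -> -12
  event 4 (t=24: SET z = -14): z -12 -> -14
  event 5 (t=34: SET y = 32): z unchanged
  event 6 (t=37: DEL x): z unchanged
  event 7 (t=42: SET y = -8): z unchanged
Final: z = -14

Answer: -14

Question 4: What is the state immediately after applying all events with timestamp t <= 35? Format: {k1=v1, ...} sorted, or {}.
Answer: {x=2, y=32, z=-14}

Derivation:
Apply events with t <= 35 (5 events):
  after event 1 (t=7: INC x by 2): {x=2}
  after event 2 (t=9: DEC z by 8): {x=2, z=-8}
  after event 3 (t=17: DEC z by 4): {x=2, z=-12}
  after event 4 (t=24: SET z = -14): {x=2, z=-14}
  after event 5 (t=34: SET y = 32): {x=2, y=32, z=-14}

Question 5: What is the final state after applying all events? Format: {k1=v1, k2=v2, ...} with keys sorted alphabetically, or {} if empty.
Answer: {y=-8, z=-14}

Derivation:
  after event 1 (t=7: INC x by 2): {x=2}
  after event 2 (t=9: DEC z by 8): {x=2, z=-8}
  after event 3 (t=17: DEC z by 4): {x=2, z=-12}
  after event 4 (t=24: SET z = -14): {x=2, z=-14}
  after event 5 (t=34: SET y = 32): {x=2, y=32, z=-14}
  after event 6 (t=37: DEL x): {y=32, z=-14}
  after event 7 (t=42: SET y = -8): {y=-8, z=-14}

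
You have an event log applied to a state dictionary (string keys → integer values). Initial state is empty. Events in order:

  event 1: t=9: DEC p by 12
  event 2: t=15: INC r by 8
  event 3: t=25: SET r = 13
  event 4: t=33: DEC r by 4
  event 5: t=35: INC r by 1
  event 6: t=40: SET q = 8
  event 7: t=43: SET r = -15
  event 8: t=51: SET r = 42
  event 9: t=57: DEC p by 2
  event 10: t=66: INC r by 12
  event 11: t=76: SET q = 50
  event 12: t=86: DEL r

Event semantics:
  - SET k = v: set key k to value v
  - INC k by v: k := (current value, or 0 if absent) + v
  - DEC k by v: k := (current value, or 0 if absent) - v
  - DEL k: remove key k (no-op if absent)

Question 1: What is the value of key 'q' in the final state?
Answer: 50

Derivation:
Track key 'q' through all 12 events:
  event 1 (t=9: DEC p by 12): q unchanged
  event 2 (t=15: INC r by 8): q unchanged
  event 3 (t=25: SET r = 13): q unchanged
  event 4 (t=33: DEC r by 4): q unchanged
  event 5 (t=35: INC r by 1): q unchanged
  event 6 (t=40: SET q = 8): q (absent) -> 8
  event 7 (t=43: SET r = -15): q unchanged
  event 8 (t=51: SET r = 42): q unchanged
  event 9 (t=57: DEC p by 2): q unchanged
  event 10 (t=66: INC r by 12): q unchanged
  event 11 (t=76: SET q = 50): q 8 -> 50
  event 12 (t=86: DEL r): q unchanged
Final: q = 50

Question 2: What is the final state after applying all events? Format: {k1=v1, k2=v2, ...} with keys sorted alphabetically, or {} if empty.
  after event 1 (t=9: DEC p by 12): {p=-12}
  after event 2 (t=15: INC r by 8): {p=-12, r=8}
  after event 3 (t=25: SET r = 13): {p=-12, r=13}
  after event 4 (t=33: DEC r by 4): {p=-12, r=9}
  after event 5 (t=35: INC r by 1): {p=-12, r=10}
  after event 6 (t=40: SET q = 8): {p=-12, q=8, r=10}
  after event 7 (t=43: SET r = -15): {p=-12, q=8, r=-15}
  after event 8 (t=51: SET r = 42): {p=-12, q=8, r=42}
  after event 9 (t=57: DEC p by 2): {p=-14, q=8, r=42}
  after event 10 (t=66: INC r by 12): {p=-14, q=8, r=54}
  after event 11 (t=76: SET q = 50): {p=-14, q=50, r=54}
  after event 12 (t=86: DEL r): {p=-14, q=50}

Answer: {p=-14, q=50}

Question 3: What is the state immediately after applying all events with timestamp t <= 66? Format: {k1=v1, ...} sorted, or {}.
Apply events with t <= 66 (10 events):
  after event 1 (t=9: DEC p by 12): {p=-12}
  after event 2 (t=15: INC r by 8): {p=-12, r=8}
  after event 3 (t=25: SET r = 13): {p=-12, r=13}
  after event 4 (t=33: DEC r by 4): {p=-12, r=9}
  after event 5 (t=35: INC r by 1): {p=-12, r=10}
  after event 6 (t=40: SET q = 8): {p=-12, q=8, r=10}
  after event 7 (t=43: SET r = -15): {p=-12, q=8, r=-15}
  after event 8 (t=51: SET r = 42): {p=-12, q=8, r=42}
  after event 9 (t=57: DEC p by 2): {p=-14, q=8, r=42}
  after event 10 (t=66: INC r by 12): {p=-14, q=8, r=54}

Answer: {p=-14, q=8, r=54}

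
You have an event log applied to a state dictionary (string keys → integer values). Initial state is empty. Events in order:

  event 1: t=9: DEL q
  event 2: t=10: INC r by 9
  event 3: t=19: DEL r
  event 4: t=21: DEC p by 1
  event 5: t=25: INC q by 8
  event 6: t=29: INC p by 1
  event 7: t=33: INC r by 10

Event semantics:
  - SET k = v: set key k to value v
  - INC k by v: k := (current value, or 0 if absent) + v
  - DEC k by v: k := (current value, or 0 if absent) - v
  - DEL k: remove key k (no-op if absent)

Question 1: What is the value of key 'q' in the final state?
Answer: 8

Derivation:
Track key 'q' through all 7 events:
  event 1 (t=9: DEL q): q (absent) -> (absent)
  event 2 (t=10: INC r by 9): q unchanged
  event 3 (t=19: DEL r): q unchanged
  event 4 (t=21: DEC p by 1): q unchanged
  event 5 (t=25: INC q by 8): q (absent) -> 8
  event 6 (t=29: INC p by 1): q unchanged
  event 7 (t=33: INC r by 10): q unchanged
Final: q = 8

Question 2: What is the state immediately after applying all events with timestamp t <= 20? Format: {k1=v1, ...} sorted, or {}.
Apply events with t <= 20 (3 events):
  after event 1 (t=9: DEL q): {}
  after event 2 (t=10: INC r by 9): {r=9}
  after event 3 (t=19: DEL r): {}

Answer: {}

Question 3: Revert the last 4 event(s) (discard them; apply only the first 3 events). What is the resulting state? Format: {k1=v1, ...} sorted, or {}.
Answer: {}

Derivation:
Keep first 3 events (discard last 4):
  after event 1 (t=9: DEL q): {}
  after event 2 (t=10: INC r by 9): {r=9}
  after event 3 (t=19: DEL r): {}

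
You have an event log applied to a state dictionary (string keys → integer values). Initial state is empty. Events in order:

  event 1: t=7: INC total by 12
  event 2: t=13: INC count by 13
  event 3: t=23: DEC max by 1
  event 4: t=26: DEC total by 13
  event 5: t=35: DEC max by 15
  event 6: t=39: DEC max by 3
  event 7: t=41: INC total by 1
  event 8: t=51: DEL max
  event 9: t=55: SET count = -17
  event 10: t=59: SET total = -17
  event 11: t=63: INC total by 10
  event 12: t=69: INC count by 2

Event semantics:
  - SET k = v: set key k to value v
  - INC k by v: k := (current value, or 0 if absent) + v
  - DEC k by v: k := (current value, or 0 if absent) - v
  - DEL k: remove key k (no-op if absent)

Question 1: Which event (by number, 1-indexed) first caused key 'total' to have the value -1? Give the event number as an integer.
Looking for first event where total becomes -1:
  event 1: total = 12
  event 2: total = 12
  event 3: total = 12
  event 4: total 12 -> -1  <-- first match

Answer: 4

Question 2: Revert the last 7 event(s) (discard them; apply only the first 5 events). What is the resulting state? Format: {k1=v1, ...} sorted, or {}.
Answer: {count=13, max=-16, total=-1}

Derivation:
Keep first 5 events (discard last 7):
  after event 1 (t=7: INC total by 12): {total=12}
  after event 2 (t=13: INC count by 13): {count=13, total=12}
  after event 3 (t=23: DEC max by 1): {count=13, max=-1, total=12}
  after event 4 (t=26: DEC total by 13): {count=13, max=-1, total=-1}
  after event 5 (t=35: DEC max by 15): {count=13, max=-16, total=-1}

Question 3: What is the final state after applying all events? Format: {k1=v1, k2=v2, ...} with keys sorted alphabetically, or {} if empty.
  after event 1 (t=7: INC total by 12): {total=12}
  after event 2 (t=13: INC count by 13): {count=13, total=12}
  after event 3 (t=23: DEC max by 1): {count=13, max=-1, total=12}
  after event 4 (t=26: DEC total by 13): {count=13, max=-1, total=-1}
  after event 5 (t=35: DEC max by 15): {count=13, max=-16, total=-1}
  after event 6 (t=39: DEC max by 3): {count=13, max=-19, total=-1}
  after event 7 (t=41: INC total by 1): {count=13, max=-19, total=0}
  after event 8 (t=51: DEL max): {count=13, total=0}
  after event 9 (t=55: SET count = -17): {count=-17, total=0}
  after event 10 (t=59: SET total = -17): {count=-17, total=-17}
  after event 11 (t=63: INC total by 10): {count=-17, total=-7}
  after event 12 (t=69: INC count by 2): {count=-15, total=-7}

Answer: {count=-15, total=-7}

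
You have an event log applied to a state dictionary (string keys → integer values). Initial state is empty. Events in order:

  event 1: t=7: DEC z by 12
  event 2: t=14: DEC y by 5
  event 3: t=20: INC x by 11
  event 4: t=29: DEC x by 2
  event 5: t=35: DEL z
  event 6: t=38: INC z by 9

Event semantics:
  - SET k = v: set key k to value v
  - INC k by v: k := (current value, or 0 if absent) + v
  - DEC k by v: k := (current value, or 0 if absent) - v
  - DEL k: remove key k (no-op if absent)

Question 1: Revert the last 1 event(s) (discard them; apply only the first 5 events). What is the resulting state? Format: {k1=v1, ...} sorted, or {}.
Answer: {x=9, y=-5}

Derivation:
Keep first 5 events (discard last 1):
  after event 1 (t=7: DEC z by 12): {z=-12}
  after event 2 (t=14: DEC y by 5): {y=-5, z=-12}
  after event 3 (t=20: INC x by 11): {x=11, y=-5, z=-12}
  after event 4 (t=29: DEC x by 2): {x=9, y=-5, z=-12}
  after event 5 (t=35: DEL z): {x=9, y=-5}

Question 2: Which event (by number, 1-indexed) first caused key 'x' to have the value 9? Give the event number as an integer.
Answer: 4

Derivation:
Looking for first event where x becomes 9:
  event 3: x = 11
  event 4: x 11 -> 9  <-- first match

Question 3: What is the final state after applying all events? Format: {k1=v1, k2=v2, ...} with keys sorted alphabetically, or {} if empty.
Answer: {x=9, y=-5, z=9}

Derivation:
  after event 1 (t=7: DEC z by 12): {z=-12}
  after event 2 (t=14: DEC y by 5): {y=-5, z=-12}
  after event 3 (t=20: INC x by 11): {x=11, y=-5, z=-12}
  after event 4 (t=29: DEC x by 2): {x=9, y=-5, z=-12}
  after event 5 (t=35: DEL z): {x=9, y=-5}
  after event 6 (t=38: INC z by 9): {x=9, y=-5, z=9}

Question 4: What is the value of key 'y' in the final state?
Answer: -5

Derivation:
Track key 'y' through all 6 events:
  event 1 (t=7: DEC z by 12): y unchanged
  event 2 (t=14: DEC y by 5): y (absent) -> -5
  event 3 (t=20: INC x by 11): y unchanged
  event 4 (t=29: DEC x by 2): y unchanged
  event 5 (t=35: DEL z): y unchanged
  event 6 (t=38: INC z by 9): y unchanged
Final: y = -5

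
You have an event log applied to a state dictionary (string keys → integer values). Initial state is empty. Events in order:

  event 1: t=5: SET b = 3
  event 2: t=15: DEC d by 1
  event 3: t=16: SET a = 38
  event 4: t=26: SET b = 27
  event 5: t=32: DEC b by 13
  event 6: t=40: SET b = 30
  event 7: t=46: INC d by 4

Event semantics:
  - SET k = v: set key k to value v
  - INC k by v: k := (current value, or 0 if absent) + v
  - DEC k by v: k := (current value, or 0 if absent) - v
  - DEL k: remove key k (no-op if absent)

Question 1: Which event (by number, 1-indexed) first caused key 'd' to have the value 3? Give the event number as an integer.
Answer: 7

Derivation:
Looking for first event where d becomes 3:
  event 2: d = -1
  event 3: d = -1
  event 4: d = -1
  event 5: d = -1
  event 6: d = -1
  event 7: d -1 -> 3  <-- first match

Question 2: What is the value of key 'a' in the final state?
Track key 'a' through all 7 events:
  event 1 (t=5: SET b = 3): a unchanged
  event 2 (t=15: DEC d by 1): a unchanged
  event 3 (t=16: SET a = 38): a (absent) -> 38
  event 4 (t=26: SET b = 27): a unchanged
  event 5 (t=32: DEC b by 13): a unchanged
  event 6 (t=40: SET b = 30): a unchanged
  event 7 (t=46: INC d by 4): a unchanged
Final: a = 38

Answer: 38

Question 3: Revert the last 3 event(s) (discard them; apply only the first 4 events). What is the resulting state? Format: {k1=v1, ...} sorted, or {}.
Answer: {a=38, b=27, d=-1}

Derivation:
Keep first 4 events (discard last 3):
  after event 1 (t=5: SET b = 3): {b=3}
  after event 2 (t=15: DEC d by 1): {b=3, d=-1}
  after event 3 (t=16: SET a = 38): {a=38, b=3, d=-1}
  after event 4 (t=26: SET b = 27): {a=38, b=27, d=-1}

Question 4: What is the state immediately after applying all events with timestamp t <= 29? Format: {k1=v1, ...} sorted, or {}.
Answer: {a=38, b=27, d=-1}

Derivation:
Apply events with t <= 29 (4 events):
  after event 1 (t=5: SET b = 3): {b=3}
  after event 2 (t=15: DEC d by 1): {b=3, d=-1}
  after event 3 (t=16: SET a = 38): {a=38, b=3, d=-1}
  after event 4 (t=26: SET b = 27): {a=38, b=27, d=-1}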